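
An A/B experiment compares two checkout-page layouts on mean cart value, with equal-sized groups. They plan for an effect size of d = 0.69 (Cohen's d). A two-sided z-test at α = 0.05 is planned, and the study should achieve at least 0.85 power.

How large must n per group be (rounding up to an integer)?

n = 38 per group

For power 0.85 need Φ(δ − z_{0.025}) = 0.85, so δ = z_{0.025} + z_{0.15} = 1.960 + 1.036 = 2.996.
(Ignoring the negligible lower-tail rejection probability gives the usual closed-form inversion.)
δ = d·√(n/2) ⇒ n = 2(δ/d)² = 2 × (2.996 / 0.69)² = 37.72.
Rounding up, n = 38 per group.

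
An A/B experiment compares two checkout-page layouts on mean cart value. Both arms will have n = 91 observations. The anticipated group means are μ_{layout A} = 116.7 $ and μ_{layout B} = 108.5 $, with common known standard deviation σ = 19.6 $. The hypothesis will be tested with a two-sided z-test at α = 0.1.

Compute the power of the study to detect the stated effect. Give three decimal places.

Standardized effect: d = |μ_{layout A} − μ_{layout B}| / σ = |116.7 − 108.5| / 19.6 = 0.4184
Noncentrality parameter: δ = d·√(n/2) = 0.4184 × √(91/2) = 2.8220
Two-sided α = 0.1 → critical value z_{0.05} = 1.645.
Power = Φ(δ − 1.645) + Φ(−δ − 1.645) = Φ(1.177) + Φ(-4.467) = 0.8804 + 0.0000 = 0.8804.

Power ≈ 0.880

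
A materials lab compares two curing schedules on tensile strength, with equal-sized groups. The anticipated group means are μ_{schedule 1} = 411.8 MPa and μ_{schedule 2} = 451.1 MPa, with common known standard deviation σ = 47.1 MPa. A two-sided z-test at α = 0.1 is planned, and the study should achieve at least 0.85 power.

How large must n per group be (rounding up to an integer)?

n = 21 per group

Standardized effect: d = |μ_{schedule 1} − μ_{schedule 2}| / σ = |411.8 − 451.1| / 47.1 = 0.8344
Set Φ(δ − 1.645) = 0.85; then δ − 1.645 = Φ⁻¹(0.85) = 1.036, giving δ = 2.681.
(For δ > 0 the lower-tail rejection region contributes negligibly to power, so the one-term inversion is standard.)
δ = d·√(n/2) ⇒ n = 2(δ/d)² = 2 × (2.681 / 0.8344)² = 20.65.
Round up to the next whole unit.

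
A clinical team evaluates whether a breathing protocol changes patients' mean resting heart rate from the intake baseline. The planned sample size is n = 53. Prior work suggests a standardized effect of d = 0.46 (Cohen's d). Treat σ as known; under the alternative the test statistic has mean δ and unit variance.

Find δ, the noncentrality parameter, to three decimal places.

δ ≈ 3.349

The noncentrality parameter scales effect size by the design's sample-size factor: δ = d·√n = 0.46 × √53 = 3.3489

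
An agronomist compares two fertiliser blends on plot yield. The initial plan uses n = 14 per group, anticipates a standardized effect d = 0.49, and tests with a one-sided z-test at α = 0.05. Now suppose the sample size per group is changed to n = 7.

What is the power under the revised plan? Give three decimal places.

With n = 7 per group: δ = d·√(n/2) = 0.49 × √(7/2) = 0.9167. Critical value z_{0.05} = 1.645.
Revised power = Φ(δ − 1.645) = Φ(-0.728) = 0.2333.

Power ≈ 0.233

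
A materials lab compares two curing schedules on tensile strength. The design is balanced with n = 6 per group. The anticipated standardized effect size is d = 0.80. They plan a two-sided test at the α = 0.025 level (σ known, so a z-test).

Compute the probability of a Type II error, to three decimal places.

β ≈ 0.804

Noncentrality parameter: δ = d·√(n/2) = 0.80 × √(6/2) = 1.3856
Two-sided α = 0.025 → critical value z_{0.0125} = 2.241.
Power = Φ(δ − 2.241) + Φ(−δ − 2.241) = Φ(-0.856) + Φ(-3.627) = 0.1961 + 0.0001 = 0.1962.
Type II error: β = 1 − power = 1 − 0.1962 = 0.8038.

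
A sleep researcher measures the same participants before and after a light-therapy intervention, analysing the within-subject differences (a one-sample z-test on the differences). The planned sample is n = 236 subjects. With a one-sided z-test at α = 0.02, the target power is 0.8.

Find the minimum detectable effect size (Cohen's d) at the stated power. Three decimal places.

d ≈ 0.188

Need Φ(δ − 2.054) = 0.8, so δ = 2.054 + 0.842 = 2.895.
δ = d·√n ⇒ d = δ/√n = 2.895/√236 = 0.1885.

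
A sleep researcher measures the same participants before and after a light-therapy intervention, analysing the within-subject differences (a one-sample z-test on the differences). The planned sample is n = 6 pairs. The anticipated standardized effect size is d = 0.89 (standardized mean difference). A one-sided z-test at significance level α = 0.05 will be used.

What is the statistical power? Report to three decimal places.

Noncentrality parameter: δ = d·√n = 0.89 × √6 = 2.1800
One-sided α = 0.05 → critical value z_{0.05} = 1.645.
Power = Φ(δ − 1.645) = Φ(0.535) = 0.7037.

Power ≈ 0.704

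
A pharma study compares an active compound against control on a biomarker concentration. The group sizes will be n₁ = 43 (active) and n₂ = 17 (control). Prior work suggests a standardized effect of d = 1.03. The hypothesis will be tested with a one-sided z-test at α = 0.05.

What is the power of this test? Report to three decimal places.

Power ≈ 0.974

Noncentrality parameter: δ = d / √(1/n₁ + 1/n₂) = 1.03 / √(1/43 + 1/17) = 3.5952
Critical value for a one-sided test at α = 0.05: z_α = 1.645.
Power = P(Z > 1.645 − δ) = Φ(1.950) = 0.9744.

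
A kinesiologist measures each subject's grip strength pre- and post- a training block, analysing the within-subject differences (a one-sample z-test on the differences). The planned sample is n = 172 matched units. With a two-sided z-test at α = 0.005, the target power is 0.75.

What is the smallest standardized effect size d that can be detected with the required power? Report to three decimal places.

Required noncentrality: δ = z_{0.0025} + z_{0.25} = 2.807 + 0.674 = 3.482.
(Lower-tail contribution to power is negligible for δ > 0.)
δ = d·√n ⇒ d = δ/√n = 3.482/√172 = 0.2655.

d ≈ 0.265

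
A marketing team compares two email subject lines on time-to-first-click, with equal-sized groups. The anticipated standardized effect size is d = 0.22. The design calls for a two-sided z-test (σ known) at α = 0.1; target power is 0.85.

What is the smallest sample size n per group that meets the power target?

n = 298 per group

For power 0.85 need Φ(δ − z_{0.05}) = 0.85, so δ = z_{0.05} + z_{0.15} = 1.645 + 1.036 = 2.681.
(Ignoring the negligible lower-tail rejection probability gives the usual closed-form inversion.)
δ = d·√(n/2) ⇒ n = 2(δ/d)² = 2 × (2.681 / 0.22)² = 297.08.
Rounding up, n = 298 per group.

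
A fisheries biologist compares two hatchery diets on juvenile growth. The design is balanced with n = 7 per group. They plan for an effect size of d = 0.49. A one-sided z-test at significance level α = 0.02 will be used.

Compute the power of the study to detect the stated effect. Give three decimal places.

Power ≈ 0.128

Noncentrality parameter: δ = d·√(n/2) = 0.49 × √(7/2) = 0.9167
One-sided α = 0.02 → critical value z_{0.02} = 2.054.
Power = Φ(δ − 2.054) = Φ(-1.137) = 0.1278.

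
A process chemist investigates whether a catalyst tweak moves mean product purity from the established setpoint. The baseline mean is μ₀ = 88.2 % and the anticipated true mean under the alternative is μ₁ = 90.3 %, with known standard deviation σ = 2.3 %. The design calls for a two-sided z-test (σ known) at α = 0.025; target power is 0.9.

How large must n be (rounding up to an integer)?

Standardized effect: d = |μ₁ − μ₀| / σ = |90.3 − 88.2| / 2.3 = 0.9130
Set Φ(δ − 2.241) = 0.9; then δ − 2.241 = Φ⁻¹(0.9) = 1.282, giving δ = 3.523.
(For δ > 0 the lower-tail rejection region contributes negligibly to power, so the one-term inversion is standard.)
δ = d·√n ⇒ n = (δ/d)² = (3.523 / 0.9130)² = 14.89.
Rounding up, n = 15.

n = 15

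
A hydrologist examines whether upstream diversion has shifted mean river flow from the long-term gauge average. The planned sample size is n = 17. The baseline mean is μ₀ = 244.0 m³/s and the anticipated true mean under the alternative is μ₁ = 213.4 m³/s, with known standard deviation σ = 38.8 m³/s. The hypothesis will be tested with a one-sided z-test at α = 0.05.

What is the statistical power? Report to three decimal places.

Power ≈ 0.946

Standardized effect: d = |μ₁ − μ₀| / σ = |213.4 − 244.0| / 38.8 = 0.7887
Noncentrality parameter: δ = d·√n = 0.7887 × √17 = 3.2517
Critical value for a one-sided test at α = 0.05: z_α = 1.645.
Power = P(Z > 1.645 − δ) = Φ(1.607) = 0.9460.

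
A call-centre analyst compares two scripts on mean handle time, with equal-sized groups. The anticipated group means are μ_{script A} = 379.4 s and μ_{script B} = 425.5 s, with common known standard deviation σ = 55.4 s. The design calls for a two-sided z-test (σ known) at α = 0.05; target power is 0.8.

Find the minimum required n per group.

n = 23 per group

Standardized effect: d = |μ_{script A} − μ_{script B}| / σ = |379.4 − 425.5| / 55.4 = 0.8321
For power 0.8 need Φ(δ − z_{0.025}) = 0.8, so δ = z_{0.025} + z_{0.20} = 1.960 + 0.842 = 2.802.
(The Φ(−δ − z_{α/2}) term is vanishingly small for δ > 0 and is dropped in the standard sample-size formula.)
δ = d·√(n/2) ⇒ n = 2(δ/d)² = 2 × (2.802 / 0.8321)² = 22.67.
Rounding up, n = 23 per group.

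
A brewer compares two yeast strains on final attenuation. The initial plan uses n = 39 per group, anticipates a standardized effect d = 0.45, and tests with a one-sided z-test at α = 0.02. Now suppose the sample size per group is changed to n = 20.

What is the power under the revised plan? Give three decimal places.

Power ≈ 0.264

With n = 20 per group: δ = d·√(n/2) = 0.45 × √(20/2) = 1.4230. Critical value z_{0.02} = 2.054.
Revised power = Φ(δ − 2.054) = Φ(-0.631) = 0.2641.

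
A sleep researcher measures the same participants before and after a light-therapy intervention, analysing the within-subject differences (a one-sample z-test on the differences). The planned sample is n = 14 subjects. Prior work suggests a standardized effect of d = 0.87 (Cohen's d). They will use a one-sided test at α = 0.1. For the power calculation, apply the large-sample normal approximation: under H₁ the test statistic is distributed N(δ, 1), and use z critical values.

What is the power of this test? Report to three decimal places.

Power ≈ 0.976

Noncentrality parameter: δ = d·√n = 0.87 × √14 = 3.2552
Critical value for a one-sided test at α = 0.1: z_α = 1.282.
Power = P(Z > 1.282 − δ) = Φ(1.974) = 0.9758.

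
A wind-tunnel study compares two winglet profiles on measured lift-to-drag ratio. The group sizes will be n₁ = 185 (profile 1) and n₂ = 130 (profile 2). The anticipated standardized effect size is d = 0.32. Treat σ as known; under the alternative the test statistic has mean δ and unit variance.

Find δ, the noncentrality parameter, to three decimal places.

δ ≈ 2.796

The noncentrality parameter scales effect size by the design's sample-size factor: δ = d / √(1/n₁ + 1/n₂) = 0.32 / √(1/185 + 1/130) = 2.7961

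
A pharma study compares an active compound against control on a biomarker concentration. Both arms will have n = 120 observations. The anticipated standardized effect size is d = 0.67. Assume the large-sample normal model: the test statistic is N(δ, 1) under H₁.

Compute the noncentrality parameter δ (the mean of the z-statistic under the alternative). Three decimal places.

δ ≈ 5.190

δ = d·√(n/2) = 0.67 × √(120/2) = 5.1898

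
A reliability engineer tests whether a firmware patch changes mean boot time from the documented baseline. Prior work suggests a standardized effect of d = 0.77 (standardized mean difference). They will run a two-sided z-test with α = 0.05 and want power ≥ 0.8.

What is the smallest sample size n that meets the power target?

For power 0.8 need Φ(δ − z_{0.025}) = 0.8, so δ = z_{0.025} + z_{0.20} = 1.960 + 0.842 = 2.802.
(The Φ(−δ − z_{α/2}) term is vanishingly small for δ > 0 and is dropped in the standard sample-size formula.)
δ = d·√n ⇒ n = (δ/d)² = (2.802 / 0.77)² = 13.24.
Rounding up, n = 14.

n = 14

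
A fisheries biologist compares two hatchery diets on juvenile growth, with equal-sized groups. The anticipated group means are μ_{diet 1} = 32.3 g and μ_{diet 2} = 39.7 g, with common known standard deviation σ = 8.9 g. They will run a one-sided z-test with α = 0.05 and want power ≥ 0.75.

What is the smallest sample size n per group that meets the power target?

n = 16 per group

Standardized effect: d = |μ_{diet 1} − μ_{diet 2}| / σ = |32.3 − 39.7| / 8.9 = 0.8315
For power 0.75 need Φ(δ − z_{0.05}) = 0.75, so δ = z_{0.05} + z_{0.25} = 1.645 + 0.674 = 2.319.
δ = d·√(n/2) ⇒ n = 2(δ/d)² = 2 × (2.319 / 0.8315)² = 15.56.
Round up to the next whole unit.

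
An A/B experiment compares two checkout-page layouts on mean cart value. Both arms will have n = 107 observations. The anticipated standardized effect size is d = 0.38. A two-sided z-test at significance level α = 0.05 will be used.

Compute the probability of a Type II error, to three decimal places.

β ≈ 0.206

Noncentrality parameter: λ = d·√(n/2) = 0.38 × √(107/2) = 2.7795
Critical value for a two-sided test at α = 0.05: z_{α/2} = 1.960.
Power = Φ(λ − 1.960) + Φ(−λ − 1.960) = Φ(0.819) + Φ(-4.739) = 0.7937 + 0.0000 = 0.7937.
Type II error: β = 1 − power = 1 − 0.7937 = 0.2063.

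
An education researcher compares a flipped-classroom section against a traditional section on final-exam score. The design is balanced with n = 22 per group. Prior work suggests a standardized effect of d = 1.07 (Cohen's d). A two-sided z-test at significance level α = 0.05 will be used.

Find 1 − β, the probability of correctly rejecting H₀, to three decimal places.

Power ≈ 0.944

Noncentrality parameter: δ = d·√(n/2) = 1.07 × √(22/2) = 3.5488
Critical value for a two-sided test at α = 0.05: z_{α/2} = 1.960.
Power = Φ(δ − 1.960) + Φ(−δ − 1.960) = Φ(1.589) + Φ(-5.509) = 0.9439 + 0.0000 = 0.9440.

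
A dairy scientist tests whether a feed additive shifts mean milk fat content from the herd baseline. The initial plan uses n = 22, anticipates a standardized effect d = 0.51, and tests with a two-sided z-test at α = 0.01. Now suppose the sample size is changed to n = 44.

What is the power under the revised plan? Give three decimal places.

Power ≈ 0.790

With n = 44: δ = d·√n = 0.51 × √44 = 3.3830. Critical value z_{0.005} = 2.576.
Revised power = Φ(δ − 2.576) + Φ(−δ − 2.576) = Φ(0.807) + Φ(-5.959) = 0.7902 + 0.0000 = 0.7902.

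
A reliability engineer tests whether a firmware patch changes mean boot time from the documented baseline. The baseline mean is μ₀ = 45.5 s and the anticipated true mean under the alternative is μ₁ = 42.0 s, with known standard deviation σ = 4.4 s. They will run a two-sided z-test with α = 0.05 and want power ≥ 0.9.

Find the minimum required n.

n = 17

Standardized effect: d = |μ₁ − μ₀| / σ = |42.0 − 45.5| / 4.4 = 0.7955
Set Φ(δ − 1.960) = 0.9; then δ − 1.960 = Φ⁻¹(0.9) = 1.282, giving δ = 3.242.
(The Φ(−δ − z_{α/2}) term is vanishingly small for δ > 0 and is dropped in the standard sample-size formula.)
δ = d·√n ⇒ n = (δ/d)² = (3.242 / 0.7955)² = 16.61.
Rounding up, n = 17.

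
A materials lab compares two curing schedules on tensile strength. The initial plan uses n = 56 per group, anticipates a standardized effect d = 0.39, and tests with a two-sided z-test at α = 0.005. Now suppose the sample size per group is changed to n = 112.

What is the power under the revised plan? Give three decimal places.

Power ≈ 0.544

With n = 112 per group: δ = d·√(n/2) = 0.39 × √(112/2) = 2.9185. Critical value z_{0.0025} = 2.807.
Revised power = Φ(δ − 2.807) + Φ(−δ − 2.807) = Φ(0.111) + Φ(-5.726) = 0.5444 + 0.0000 = 0.5444.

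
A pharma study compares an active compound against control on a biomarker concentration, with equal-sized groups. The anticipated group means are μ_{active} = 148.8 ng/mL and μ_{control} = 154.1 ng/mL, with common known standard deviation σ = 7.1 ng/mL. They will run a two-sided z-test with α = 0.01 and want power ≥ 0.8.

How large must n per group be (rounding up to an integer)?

n = 42 per group

Standardized effect: d = |μ_{active} − μ_{control}| / σ = |148.8 − 154.1| / 7.1 = 0.7465
Set Φ(δ − 2.576) = 0.8; then δ − 2.576 = Φ⁻¹(0.8) = 0.842, giving δ = 3.417.
(Ignoring the negligible lower-tail rejection probability gives the usual closed-form inversion.)
δ = d·√(n/2) ⇒ n = 2(δ/d)² = 2 × (3.417 / 0.7465)² = 41.92.
Round up to the next whole unit.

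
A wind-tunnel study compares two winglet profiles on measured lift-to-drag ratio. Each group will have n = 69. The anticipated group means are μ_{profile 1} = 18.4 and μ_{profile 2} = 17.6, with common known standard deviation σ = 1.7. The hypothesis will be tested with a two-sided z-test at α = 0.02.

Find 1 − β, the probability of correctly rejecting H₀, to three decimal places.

Standardized effect: d = |μ_{profile 1} − μ_{profile 2}| / σ = |18.4 − 17.6| / 1.7 = 0.4706
Noncentrality parameter: δ = d·√(n/2) = 0.4706 × √(69/2) = 2.7641
Critical value for a two-sided test at α = 0.02: z_{α/2} = 2.326.
Power = Φ(δ − 2.326) + Φ(−δ − 2.326) = Φ(0.438) + Φ(-5.090) = 0.6692 + 0.0000 = 0.6692.

Power ≈ 0.669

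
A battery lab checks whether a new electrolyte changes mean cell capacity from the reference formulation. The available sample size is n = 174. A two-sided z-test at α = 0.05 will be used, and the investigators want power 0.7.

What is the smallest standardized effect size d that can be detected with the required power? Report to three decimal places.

d ≈ 0.188

Required noncentrality: δ = z_{0.025} + z_{0.30} = 1.960 + 0.524 = 2.484.
(The second rejection-region term Φ(−δ − z_{α/2}) is negligible and dropped.)
δ = d·√n ⇒ d = δ/√n = 2.484/√174 = 0.1883.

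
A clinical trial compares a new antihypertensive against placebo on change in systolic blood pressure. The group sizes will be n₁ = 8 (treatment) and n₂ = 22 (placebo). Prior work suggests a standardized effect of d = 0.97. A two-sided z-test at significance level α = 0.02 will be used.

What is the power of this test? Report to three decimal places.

Power ≈ 0.509

Noncentrality parameter: δ = d / √(1/n₁ + 1/n₂) = 0.97 / √(1/8 + 1/22) = 2.3495
Two-sided α = 0.02 → critical value z_{0.01} = 2.326.
Power = Φ(δ − 2.326) + Φ(−δ − 2.326) = Φ(0.023) + Φ(-4.676) = 0.5092 + 0.0000 = 0.5092.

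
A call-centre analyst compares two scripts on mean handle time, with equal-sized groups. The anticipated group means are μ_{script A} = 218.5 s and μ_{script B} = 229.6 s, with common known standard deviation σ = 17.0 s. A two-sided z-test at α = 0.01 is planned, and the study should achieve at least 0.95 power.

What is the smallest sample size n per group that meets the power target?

Standardized effect: d = |μ_{script A} − μ_{script B}| / σ = |218.5 − 229.6| / 17.0 = 0.6529
For power 0.95 need Φ(δ − z_{0.005}) = 0.95, so δ = z_{0.005} + z_{0.05} = 2.576 + 1.645 = 4.221.
(Ignoring the negligible lower-tail rejection probability gives the usual closed-form inversion.)
δ = d·√(n/2) ⇒ n = 2(δ/d)² = 2 × (4.221 / 0.6529)² = 83.57.
Round up to the next whole unit.

n = 84 per group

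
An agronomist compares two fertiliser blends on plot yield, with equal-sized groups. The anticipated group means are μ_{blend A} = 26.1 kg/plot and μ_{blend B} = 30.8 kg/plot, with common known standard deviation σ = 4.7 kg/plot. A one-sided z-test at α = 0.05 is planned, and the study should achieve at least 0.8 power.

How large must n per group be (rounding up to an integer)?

n = 13 per group

Standardized effect: d = |μ_{blend A} − μ_{blend B}| / σ = |26.1 − 30.8| / 4.7 = 1.0000
For power 0.8 need Φ(δ − z_{0.05}) = 0.8, so δ = z_{0.05} + z_{0.20} = 1.645 + 0.842 = 2.486.
δ = d·√(n/2) ⇒ n = 2(δ/d)² = 2 × (2.486 / 1.0000)² = 12.37.
Rounding up, n = 13 per group.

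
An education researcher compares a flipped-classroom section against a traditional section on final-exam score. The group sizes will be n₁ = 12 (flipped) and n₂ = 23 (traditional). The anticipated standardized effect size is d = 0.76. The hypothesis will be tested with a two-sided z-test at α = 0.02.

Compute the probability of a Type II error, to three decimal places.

β ≈ 0.576

Noncentrality parameter: δ = d / √(1/n₁ + 1/n₂) = 0.76 / √(1/12 + 1/23) = 2.1342
Two-sided α = 0.02 → critical value z_{0.01} = 2.326.
Power = Φ(δ − 2.326) + Φ(−δ − 2.326) = Φ(-0.192) + Φ(-4.461) = 0.4238 + 0.0000 = 0.4238.
Type II error: β = 1 − power = 1 − 0.4238 = 0.5762.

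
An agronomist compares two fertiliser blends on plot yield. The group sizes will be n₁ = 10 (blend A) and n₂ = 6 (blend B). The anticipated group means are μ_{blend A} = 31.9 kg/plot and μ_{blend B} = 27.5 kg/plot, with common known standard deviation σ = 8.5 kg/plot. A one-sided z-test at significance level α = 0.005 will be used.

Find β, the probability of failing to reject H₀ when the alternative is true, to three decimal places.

Standardized effect: d = |μ_{blend A} − μ_{blend B}| / σ = |31.9 − 27.5| / 8.5 = 0.5176
Noncentrality parameter: δ = d / √(1/n₁ + 1/n₂) = 0.5176 / √(1/10 + 1/6) = 1.0024
Critical value for a one-sided test at α = 0.005: z_α = 2.576.
Power = P(Z > 2.576 − δ) = Φ(-1.573) = 0.0578.
Type II error: β = 1 − power = 1 − 0.0578 = 0.9422.

β ≈ 0.942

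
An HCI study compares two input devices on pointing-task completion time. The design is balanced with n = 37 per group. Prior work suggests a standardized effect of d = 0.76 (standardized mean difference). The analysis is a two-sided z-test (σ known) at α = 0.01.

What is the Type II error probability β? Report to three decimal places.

β ≈ 0.244

Noncentrality parameter: δ = d·√(n/2) = 0.76 × √(37/2) = 3.2689
Two-sided α = 0.01 → critical value z_{0.005} = 2.576.
Power = Φ(δ − 2.576) + Φ(−δ − 2.576) = Φ(0.693) + Φ(-5.845) = 0.7559 + 0.0000 = 0.7559.
Type II error: β = 1 − power = 1 − 0.7559 = 0.2441.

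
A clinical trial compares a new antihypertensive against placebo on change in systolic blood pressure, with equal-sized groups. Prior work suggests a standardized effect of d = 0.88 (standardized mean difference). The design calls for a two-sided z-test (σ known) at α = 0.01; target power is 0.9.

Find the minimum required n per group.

n = 39 per group

Set Φ(δ − 2.576) = 0.9; then δ − 2.576 = Φ⁻¹(0.9) = 1.282, giving δ = 3.857.
(The Φ(−δ − z_{α/2}) term is vanishingly small for δ > 0 and is dropped in the standard sample-size formula.)
δ = d·√(n/2) ⇒ n = 2(δ/d)² = 2 × (3.857 / 0.88)² = 38.43.
Round up to the next whole unit.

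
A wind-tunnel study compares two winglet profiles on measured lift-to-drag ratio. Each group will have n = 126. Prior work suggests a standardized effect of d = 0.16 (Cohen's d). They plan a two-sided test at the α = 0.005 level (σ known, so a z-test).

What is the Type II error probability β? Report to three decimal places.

Noncentrality parameter: δ = d·√(n/2) = 0.16 × √(126/2) = 1.2700
Critical value for a two-sided test at α = 0.005: z_{α/2} = 2.807.
Power = Φ(δ − 2.807) + Φ(−δ − 2.807) = Φ(-1.537) + Φ(-4.077) = 0.0621 + 0.0000 = 0.0622.
Type II error: β = 1 − power = 1 − 0.0622 = 0.9378.

β ≈ 0.938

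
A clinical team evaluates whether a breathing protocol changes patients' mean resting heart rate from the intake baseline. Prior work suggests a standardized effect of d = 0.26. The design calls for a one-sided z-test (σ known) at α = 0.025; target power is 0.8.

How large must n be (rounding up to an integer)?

n = 117

Set Φ(δ − 1.960) = 0.8; then δ − 1.960 = Φ⁻¹(0.8) = 0.842, giving δ = 2.802.
δ = d·√n ⇒ n = (δ/d)² = (2.802 / 0.26)² = 116.11.
Round up to the next whole unit.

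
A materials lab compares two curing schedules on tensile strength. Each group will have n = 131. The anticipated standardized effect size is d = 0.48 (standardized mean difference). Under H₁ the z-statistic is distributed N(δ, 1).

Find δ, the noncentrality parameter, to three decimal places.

δ = d·√(n/2) = 0.48 × √(131/2) = 3.8847

δ ≈ 3.885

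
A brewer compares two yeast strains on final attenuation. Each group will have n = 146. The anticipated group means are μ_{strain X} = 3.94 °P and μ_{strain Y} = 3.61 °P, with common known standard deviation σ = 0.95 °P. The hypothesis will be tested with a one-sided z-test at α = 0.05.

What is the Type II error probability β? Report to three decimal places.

β ≈ 0.093

Standardized effect: d = |μ_{strain X} − μ_{strain Y}| / σ = |3.94 − 3.61| / 0.95 = 0.3474
Noncentrality parameter: δ = d·√(n/2) = 0.3474 × √(146/2) = 2.9679
One-sided α = 0.05 → critical value z_{0.05} = 1.645.
Power = P(Z > 1.645 − δ) = Φ(1.323) = 0.9071.
Type II error: β = 1 − power = 1 − 0.9071 = 0.0929.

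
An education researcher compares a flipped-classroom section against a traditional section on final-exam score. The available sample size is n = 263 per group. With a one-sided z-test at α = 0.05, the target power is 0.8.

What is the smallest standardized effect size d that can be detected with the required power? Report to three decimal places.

d ≈ 0.217

Need Φ(δ − 1.645) = 0.8, so δ = 1.645 + 0.842 = 2.486.
δ = d·√(n/2) ⇒ d = δ/√(n/2) = 2.486/√(263/2) = 0.2168.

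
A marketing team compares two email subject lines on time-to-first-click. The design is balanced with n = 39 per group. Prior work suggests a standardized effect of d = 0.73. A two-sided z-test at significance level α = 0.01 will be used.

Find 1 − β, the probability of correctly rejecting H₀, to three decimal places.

Noncentrality parameter: δ = d·√(n/2) = 0.73 × √(39/2) = 3.2236
Two-sided α = 0.01 → critical value z_{0.005} = 2.576.
Power = Φ(δ − 2.576) + Φ(−δ − 2.576) = Φ(0.648) + Φ(-5.799) = 0.7414 + 0.0000 = 0.7414.

Power ≈ 0.741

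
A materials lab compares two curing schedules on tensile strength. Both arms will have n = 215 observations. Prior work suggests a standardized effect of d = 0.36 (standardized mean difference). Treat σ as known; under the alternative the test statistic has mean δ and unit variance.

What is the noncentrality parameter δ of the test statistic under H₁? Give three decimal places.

δ ≈ 3.733

δ = d·√(n/2) = 0.36 × √(215/2) = 3.7326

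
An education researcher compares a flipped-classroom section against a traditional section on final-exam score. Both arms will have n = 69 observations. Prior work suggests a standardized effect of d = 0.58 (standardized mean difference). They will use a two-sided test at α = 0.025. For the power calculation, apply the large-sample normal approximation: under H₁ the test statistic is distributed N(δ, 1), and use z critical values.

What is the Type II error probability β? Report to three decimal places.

β ≈ 0.122

Noncentrality parameter: δ = d·√(n/2) = 0.58 × √(69/2) = 3.4067
Two-sided α = 0.025 → critical value z_{0.0125} = 2.241.
Power = Φ(δ − 2.241) + Φ(−δ − 2.241) = Φ(1.165) + Φ(-5.648) = 0.8781 + 0.0000 = 0.8781.
Type II error: β = 1 − power = 1 − 0.8781 = 0.1219.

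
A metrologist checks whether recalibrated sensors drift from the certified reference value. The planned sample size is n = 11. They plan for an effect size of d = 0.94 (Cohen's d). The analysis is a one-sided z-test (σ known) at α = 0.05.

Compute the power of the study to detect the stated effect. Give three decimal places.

Noncentrality parameter: δ = d·√n = 0.94 × √11 = 3.1176
One-sided α = 0.05 → critical value z_{0.05} = 1.645.
Power = Φ(δ − 1.645) = Φ(1.473) = 0.9296.

Power ≈ 0.930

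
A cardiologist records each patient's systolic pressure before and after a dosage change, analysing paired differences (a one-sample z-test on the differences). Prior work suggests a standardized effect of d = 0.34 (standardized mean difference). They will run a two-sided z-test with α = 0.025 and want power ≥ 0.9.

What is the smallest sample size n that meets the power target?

n = 108

Set Φ(δ − 2.241) = 0.9; then δ − 2.241 = Φ⁻¹(0.9) = 1.282, giving δ = 3.523.
(Ignoring the negligible lower-tail rejection probability gives the usual closed-form inversion.)
δ = d·√n ⇒ n = (δ/d)² = (3.523 / 0.34)² = 107.36.
Rounding up, n = 108.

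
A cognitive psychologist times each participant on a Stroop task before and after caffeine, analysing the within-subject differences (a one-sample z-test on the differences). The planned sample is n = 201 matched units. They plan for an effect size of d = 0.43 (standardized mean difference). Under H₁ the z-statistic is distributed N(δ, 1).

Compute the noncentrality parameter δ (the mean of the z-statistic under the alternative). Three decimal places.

δ ≈ 6.096

δ = d·√n = 0.43 × √201 = 6.0963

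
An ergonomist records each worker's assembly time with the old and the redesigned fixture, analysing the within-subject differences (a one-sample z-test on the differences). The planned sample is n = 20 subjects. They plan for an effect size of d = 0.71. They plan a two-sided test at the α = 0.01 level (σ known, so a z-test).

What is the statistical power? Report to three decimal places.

Power ≈ 0.726

Noncentrality parameter: δ = d·√n = 0.71 × √20 = 3.1752
Two-sided α = 0.01 → critical value z_{0.005} = 2.576.
Power = Φ(δ − 2.576) + Φ(−δ − 2.576) = Φ(0.599) + Φ(-5.751) = 0.7255 + 0.0000 = 0.7255.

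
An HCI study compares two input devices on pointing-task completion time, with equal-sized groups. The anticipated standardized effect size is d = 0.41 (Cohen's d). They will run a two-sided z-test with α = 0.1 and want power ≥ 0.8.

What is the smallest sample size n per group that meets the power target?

For power 0.8 need Φ(δ − z_{0.05}) = 0.8, so δ = z_{0.05} + z_{0.20} = 1.645 + 0.842 = 2.486.
(The Φ(−δ − z_{α/2}) term is vanishingly small for δ > 0 and is dropped in the standard sample-size formula.)
δ = d·√(n/2) ⇒ n = 2(δ/d)² = 2 × (2.486 / 0.41)² = 73.56.
Rounding up, n = 74 per group.

n = 74 per group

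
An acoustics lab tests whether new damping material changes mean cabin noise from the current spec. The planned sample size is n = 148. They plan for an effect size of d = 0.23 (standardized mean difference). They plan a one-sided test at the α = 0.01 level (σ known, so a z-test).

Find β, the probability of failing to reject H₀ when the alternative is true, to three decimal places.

β ≈ 0.319

Noncentrality parameter: δ = d·√n = 0.23 × √148 = 2.7981
Critical value for a one-sided test at α = 0.01: z_α = 2.326.
Power = P(Z > 2.326 − δ) = Φ(0.472) = 0.6814.
Type II error: β = 1 − power = 1 − 0.6814 = 0.3186.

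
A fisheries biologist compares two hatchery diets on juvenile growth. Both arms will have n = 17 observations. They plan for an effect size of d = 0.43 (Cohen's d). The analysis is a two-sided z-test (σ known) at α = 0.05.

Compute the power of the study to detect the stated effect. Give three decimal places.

Power ≈ 0.241

Noncentrality parameter: δ = d·√(n/2) = 0.43 × √(17/2) = 1.2537
Critical value for a two-sided test at α = 0.05: z_{α/2} = 1.960.
Power = Φ(δ − 1.960) + Φ(−δ − 1.960) = Φ(-0.706) + Φ(-3.214) = 0.2400 + 0.0007 = 0.2407.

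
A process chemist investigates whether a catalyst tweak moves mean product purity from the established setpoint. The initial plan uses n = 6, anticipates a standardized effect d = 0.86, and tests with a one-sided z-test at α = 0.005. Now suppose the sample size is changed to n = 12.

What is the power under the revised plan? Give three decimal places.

With n = 12: δ = d·√n = 0.86 × √12 = 2.9791. Critical value z_{0.005} = 2.576.
Revised power = Φ(δ − 2.576) = Φ(0.403) = 0.6566.

Power ≈ 0.657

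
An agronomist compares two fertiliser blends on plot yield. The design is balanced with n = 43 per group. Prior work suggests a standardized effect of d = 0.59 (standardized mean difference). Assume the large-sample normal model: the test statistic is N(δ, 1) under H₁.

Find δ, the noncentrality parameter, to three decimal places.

The noncentrality parameter scales effect size by the design's sample-size factor: δ = d·√(n/2) = 0.59 × √(43/2) = 2.7357

δ ≈ 2.736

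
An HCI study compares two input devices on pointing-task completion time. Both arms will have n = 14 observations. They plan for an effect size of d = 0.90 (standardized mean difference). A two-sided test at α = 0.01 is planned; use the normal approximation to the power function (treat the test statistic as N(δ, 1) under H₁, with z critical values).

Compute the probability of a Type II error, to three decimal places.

β ≈ 0.577

Noncentrality parameter: δ = d·√(n/2) = 0.90 × √(14/2) = 2.3812
Critical value for a two-sided test at α = 0.01: z_{α/2} = 2.576.
Power = Φ(δ − 2.576) + Φ(−δ − 2.576) = Φ(-0.195) + Φ(-4.957) = 0.4228 + 0.0000 = 0.4228.
Type II error: β = 1 − power = 1 − 0.4228 = 0.5772.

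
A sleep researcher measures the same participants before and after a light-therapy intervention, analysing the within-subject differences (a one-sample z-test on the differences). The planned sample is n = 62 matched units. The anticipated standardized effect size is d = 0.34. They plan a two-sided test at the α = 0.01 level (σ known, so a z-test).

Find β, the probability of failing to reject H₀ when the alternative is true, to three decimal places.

Noncentrality parameter: δ = d·√n = 0.34 × √62 = 2.6772
Two-sided α = 0.01 → critical value z_{0.005} = 2.576.
Power = Φ(δ − 2.576) + Φ(−δ − 2.576) = Φ(0.101) + Φ(-5.253) = 0.5404 + 0.0000 = 0.5404.
Type II error: β = 1 − power = 1 − 0.5404 = 0.4596.

β ≈ 0.460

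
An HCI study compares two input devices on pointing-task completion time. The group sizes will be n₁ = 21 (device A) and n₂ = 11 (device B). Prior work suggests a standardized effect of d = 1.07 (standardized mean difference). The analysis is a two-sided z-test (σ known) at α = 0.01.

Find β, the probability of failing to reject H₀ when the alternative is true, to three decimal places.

Noncentrality parameter: λ = d / √(1/n₁ + 1/n₂) = 1.07 / √(1/21 + 1/11) = 2.8748
Two-sided α = 0.01 → critical value z_{0.005} = 2.576.
Power = Φ(λ − 2.576) + Φ(−λ − 2.576) = Φ(0.299) + Φ(-5.451) = 0.6175 + 0.0000 = 0.6175.
Type II error: β = 1 − power = 1 − 0.6175 = 0.3825.

β ≈ 0.382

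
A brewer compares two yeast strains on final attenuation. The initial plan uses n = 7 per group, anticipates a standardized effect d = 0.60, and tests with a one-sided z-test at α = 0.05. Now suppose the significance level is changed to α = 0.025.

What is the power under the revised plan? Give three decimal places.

δ = d·√(n/2) = 0.60 × √(7/2) = 1.1225 (unchanged). New critical value: z_{0.025} = 1.960.
Revised power = Φ(δ − 1.960) = Φ(-0.837) = 0.2012.

Power ≈ 0.201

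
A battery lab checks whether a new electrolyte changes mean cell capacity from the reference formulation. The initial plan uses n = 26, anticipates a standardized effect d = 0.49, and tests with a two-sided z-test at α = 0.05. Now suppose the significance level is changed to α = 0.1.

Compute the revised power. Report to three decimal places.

δ = d·√n = 0.49 × √26 = 2.4985 (unchanged). New critical value: z_{0.05} = 1.645.
Revised power = Φ(δ − 1.645) + Φ(−δ − 1.645) = Φ(0.854) + Φ(-4.143) = 0.8034 + 0.0000 = 0.8034.

Power ≈ 0.803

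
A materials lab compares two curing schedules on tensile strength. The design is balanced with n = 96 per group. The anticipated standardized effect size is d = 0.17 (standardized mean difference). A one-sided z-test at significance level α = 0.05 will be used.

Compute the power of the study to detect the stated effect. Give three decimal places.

Noncentrality parameter: δ = d·√(n/2) = 0.17 × √(96/2) = 1.1778
Critical value for a one-sided test at α = 0.05: z_α = 1.645.
Power = P(Z > 1.645 − δ) = Φ(-0.467) = 0.3202.

Power ≈ 0.320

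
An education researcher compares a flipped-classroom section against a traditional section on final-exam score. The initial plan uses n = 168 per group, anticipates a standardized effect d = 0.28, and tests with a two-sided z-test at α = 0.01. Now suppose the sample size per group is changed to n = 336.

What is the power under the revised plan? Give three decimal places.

Power ≈ 0.854

With n = 336 per group: δ = d·√(n/2) = 0.28 × √(336/2) = 3.6292. Critical value z_{0.005} = 2.576.
Revised power = Φ(δ − 2.576) + Φ(−δ − 2.576) = Φ(1.053) + Φ(-6.205) = 0.8539 + 0.0000 = 0.8539.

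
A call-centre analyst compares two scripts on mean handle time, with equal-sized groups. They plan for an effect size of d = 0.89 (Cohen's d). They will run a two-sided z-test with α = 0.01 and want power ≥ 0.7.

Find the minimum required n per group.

For power 0.7 need Φ(δ − z_{0.005}) = 0.7, so δ = z_{0.005} + z_{0.30} = 2.576 + 0.524 = 3.100.
(For δ > 0 the lower-tail rejection region contributes negligibly to power, so the one-term inversion is standard.)
δ = d·√(n/2) ⇒ n = 2(δ/d)² = 2 × (3.100 / 0.89)² = 24.27.
Rounding up, n = 25 per group.

n = 25 per group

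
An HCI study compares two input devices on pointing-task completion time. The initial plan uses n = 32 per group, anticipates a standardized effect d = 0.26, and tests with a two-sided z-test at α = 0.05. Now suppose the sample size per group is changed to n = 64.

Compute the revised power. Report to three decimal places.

With n = 64 per group: δ = d·√(n/2) = 0.26 × √(64/2) = 1.4708. Critical value z_{0.025} = 1.960.
Revised power = Φ(δ − 1.960) + Φ(−δ − 1.960) = Φ(-0.489) + Φ(-3.431) = 0.3124 + 0.0003 = 0.3127.

Power ≈ 0.313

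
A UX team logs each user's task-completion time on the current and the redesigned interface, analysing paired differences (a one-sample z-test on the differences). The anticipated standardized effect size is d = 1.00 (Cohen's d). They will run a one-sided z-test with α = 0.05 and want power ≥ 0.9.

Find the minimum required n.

Set Φ(δ − 1.645) = 0.9; then δ − 1.645 = Φ⁻¹(0.9) = 1.282, giving δ = 2.926.
δ = d·√n ⇒ n = (δ/d)² = (2.926 / 1.00)² = 8.56.
Round up to the next whole unit.

n = 9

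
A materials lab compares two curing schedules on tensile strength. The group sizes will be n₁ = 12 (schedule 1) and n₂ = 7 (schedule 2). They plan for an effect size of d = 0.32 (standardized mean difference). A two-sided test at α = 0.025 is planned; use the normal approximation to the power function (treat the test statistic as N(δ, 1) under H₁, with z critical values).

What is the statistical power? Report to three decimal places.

Noncentrality parameter: δ = d / √(1/n₁ + 1/n₂) = 0.32 / √(1/12 + 1/7) = 0.6728
Critical value for a two-sided test at α = 0.025: z_{α/2} = 2.241.
Power = Φ(δ − 2.241) + Φ(−δ − 2.241) = Φ(-1.569) + Φ(-2.914) = 0.0584 + 0.0018 = 0.0602.

Power ≈ 0.060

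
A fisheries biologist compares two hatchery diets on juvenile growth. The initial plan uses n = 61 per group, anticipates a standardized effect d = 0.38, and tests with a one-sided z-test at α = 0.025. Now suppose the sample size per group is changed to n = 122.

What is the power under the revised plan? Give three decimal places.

With n = 122 per group: δ = d·√(n/2) = 0.38 × √(122/2) = 2.9679. Critical value z_{0.025} = 1.960.
Revised power = Φ(δ − 1.960) = Φ(1.008) = 0.8433.

Power ≈ 0.843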